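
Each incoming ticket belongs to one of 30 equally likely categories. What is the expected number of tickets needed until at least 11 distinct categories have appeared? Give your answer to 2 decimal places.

With k distinct categories already seen, the next new one arrives after an expected 30/(30-k) tickets.
Sum over k = 0,...,10: E = 30/30 + 30/29 + 30/28 + ... + 30/21 + 30/20 = 13.417.

13.42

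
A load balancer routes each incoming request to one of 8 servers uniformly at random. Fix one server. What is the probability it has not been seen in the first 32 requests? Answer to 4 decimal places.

0.0139

Each request misses the fixed server with probability (8-1)/8 = 7/8, independently.
P(still missing after 32) = (7/8)^32 = 0.01394.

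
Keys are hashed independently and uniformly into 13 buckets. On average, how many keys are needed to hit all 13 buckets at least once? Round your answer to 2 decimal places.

After k distinct buckets have appeared, the next key gives a new one with probability (13-k)/13, so the expected wait for the (k+1)-th is 13/(13-k).
E[T] = 13/13 + 13/12 + 13/11 + ... + 13/2 + 13/1 = 13·H_{13}.
H_{13} = 3.180, so E[T] = 41.342.

41.34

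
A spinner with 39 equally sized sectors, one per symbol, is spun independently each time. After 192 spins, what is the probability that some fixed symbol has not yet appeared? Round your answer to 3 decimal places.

Each spin misses the fixed symbol with probability (39-1)/39 = 38/39, independently.
P(still missing after 192) = (38/39)^192 = 0.0068.

0.007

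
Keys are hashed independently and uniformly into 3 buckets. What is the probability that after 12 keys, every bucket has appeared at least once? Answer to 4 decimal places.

0.9769

Let A_i be the event that bucket i is missing after 12 keys. By inclusion–exclusion on the A_i,
P(all seen) = Σ_{j=0}^{3} (-1)^j C(3,j)((3-j)/3)^12
= 1.00000 - 0.02312 + 0.00001 - 0.00000
= 0.97688.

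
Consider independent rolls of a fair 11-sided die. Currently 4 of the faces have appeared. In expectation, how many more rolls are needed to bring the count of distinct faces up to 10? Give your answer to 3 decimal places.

17.521

With k distinct faces already seen, the next new one takes an expected 11/(11-k) rolls.
Sum over k = 4,...,9: E = 11/7 + 11/6 + 11/5 + 11/4 + 11/3 + 11/2 = 17.5214.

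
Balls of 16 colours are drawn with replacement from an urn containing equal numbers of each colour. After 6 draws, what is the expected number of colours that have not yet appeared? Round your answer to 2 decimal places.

10.86

For each colour, P(unseen after 6) = (15/16)^6 = 0.679.
By linearity of expectation, E[unseen] = 16·(15/16)^6 = 10.863.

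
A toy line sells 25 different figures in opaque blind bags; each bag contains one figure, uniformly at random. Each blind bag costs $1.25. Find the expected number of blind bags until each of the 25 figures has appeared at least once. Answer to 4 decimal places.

95.3990

Split into phases: going from k distinct to k+1 distinct takes on average 25/(25-k) blind bags.
E[T] = 25/25 + 25/24 + 25/23 + ... + 25/2 + 25/1 = 25·H_{25}.
H_{25} = 3.81596, so E[T] = 95.39895.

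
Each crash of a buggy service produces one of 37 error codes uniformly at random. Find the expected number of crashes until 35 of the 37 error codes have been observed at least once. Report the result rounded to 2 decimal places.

With k distinct error codes already seen, the next new one arrives after an expected 37/(37-k) crashes.
Sum over k = 0,...,34: E = 37/37 + 37/36 + 37/35 + ... + 37/4 + 37/3 = 99.959.

99.96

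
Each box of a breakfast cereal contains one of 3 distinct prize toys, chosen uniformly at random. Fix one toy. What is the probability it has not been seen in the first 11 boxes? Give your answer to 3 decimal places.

0.012

Each box misses the fixed toy with probability (3-1)/3 = 2/3, independently.
P(still missing after 11) = (2/3)^11 = 0.0116.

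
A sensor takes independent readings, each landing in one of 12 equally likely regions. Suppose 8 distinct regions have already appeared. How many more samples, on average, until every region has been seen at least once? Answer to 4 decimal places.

25.0000

From k distinct to k+1 distinct takes on average 12/(12-k) samples.
Sum over k = 8,...,11: E = 12/4 + 12/3 + 12/2 + 12/1 = 25.00000.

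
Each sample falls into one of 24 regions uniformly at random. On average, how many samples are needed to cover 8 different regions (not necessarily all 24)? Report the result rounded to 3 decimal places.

Going from k to k+1 distinct takes a geometric number of samples with mean 24/(24-k).
Sum over k = 0,...,7: E = 24/24 + 24/23 + 24/22 + ... + 24/18 + 24/17 = 9.4855.

9.486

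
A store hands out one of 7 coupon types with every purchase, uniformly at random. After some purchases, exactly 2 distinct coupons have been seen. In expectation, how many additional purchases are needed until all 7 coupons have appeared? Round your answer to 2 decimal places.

15.98

With k distinct coupons already seen, the next new one takes an expected 7/(7-k) purchases.
Sum over k = 2,...,6: E = 7/5 + 7/4 + 7/3 + 7/2 + 7/1 = 15.983.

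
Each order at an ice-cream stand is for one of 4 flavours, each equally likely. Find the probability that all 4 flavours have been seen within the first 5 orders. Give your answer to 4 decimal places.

Let A_i be the event that flavour i is missing after 5 orders. By inclusion–exclusion on the A_i,
P(all seen) = Σ_{j=0}^{4} (-1)^j C(4,j)((4-j)/4)^5
= 1.00000 - 0.94922 + 0.18750 - 0.00391 + 0.00000
= 0.23438.

0.2344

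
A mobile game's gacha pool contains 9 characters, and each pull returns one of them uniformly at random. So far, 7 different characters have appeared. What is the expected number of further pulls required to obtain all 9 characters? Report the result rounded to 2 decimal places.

From k distinct to k+1 distinct takes on average 9/(9-k) pulls.
Sum over k = 7,...,8: E = 9/2 + 9/1 = 13.500.

13.50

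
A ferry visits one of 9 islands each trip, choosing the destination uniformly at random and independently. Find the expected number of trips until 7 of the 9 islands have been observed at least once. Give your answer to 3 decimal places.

11.961

With k distinct islands already seen, the next new one arrives after an expected 9/(9-k) trips.
Sum over k = 0,...,6: E = 9/9 + 9/8 + 9/7 + ... + 9/4 + 9/3 = 11.9607.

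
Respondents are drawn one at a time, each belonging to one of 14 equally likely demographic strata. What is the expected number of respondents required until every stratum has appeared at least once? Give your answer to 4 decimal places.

45.5219

The wait to go from k to k+1 distinct strata is geometric with mean 14/(14-k).
E[T] = 14/14 + 14/13 + 14/12 + ... + 14/2 + 14/1 = 14·H_{14}.
H_{14} = 3.25156, so E[T] = 45.52187.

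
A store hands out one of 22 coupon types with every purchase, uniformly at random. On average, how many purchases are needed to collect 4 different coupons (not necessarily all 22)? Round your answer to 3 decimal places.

4.306

Going from k to k+1 distinct takes a geometric number of purchases with mean 22/(22-k).
Sum over k = 0,...,3: E = 22/22 + 22/21 + 22/20 + 22/19 = 4.3055.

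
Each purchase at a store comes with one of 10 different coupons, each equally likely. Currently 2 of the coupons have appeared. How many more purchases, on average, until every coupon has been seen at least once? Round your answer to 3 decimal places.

The wait to go from k to k+1 distinct coupons is geometric with mean 10/(10-k).
Sum over k = 2,...,9: E = 10/8 + 10/7 + 10/6 + ... + 10/2 + 10/1 = 27.1786.

27.179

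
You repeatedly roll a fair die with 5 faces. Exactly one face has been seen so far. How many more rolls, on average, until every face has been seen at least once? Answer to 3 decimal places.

10.417

The wait to go from k to k+1 distinct faces is geometric with mean 5/(5-k).
Sum over k = 1,...,4: E = 5/4 + 5/3 + 5/2 + 5/1 = 10.4167.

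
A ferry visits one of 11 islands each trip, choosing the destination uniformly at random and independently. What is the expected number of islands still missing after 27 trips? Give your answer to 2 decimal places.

0.84

For each island, P(unseen after 27) = (10/11)^27 = 0.076.
By linearity of expectation, E[unseen] = 11·(10/11)^27 = 0.839.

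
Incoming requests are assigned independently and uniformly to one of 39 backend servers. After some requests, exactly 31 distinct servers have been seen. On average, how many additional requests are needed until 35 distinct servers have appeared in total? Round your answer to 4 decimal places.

24.7464

From k distinct to k+1 distinct takes on average 39/(39-k) requests.
Sum over k = 31,...,34: E = 39/8 + 39/7 + 39/6 + 39/5 = 24.74643.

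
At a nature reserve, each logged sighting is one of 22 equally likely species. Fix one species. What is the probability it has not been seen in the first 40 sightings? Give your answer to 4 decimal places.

0.1555

On each sighting the fixed species fails to appear with probability 21/22.
P(still missing after 40) = (21/22)^40 = 0.15555.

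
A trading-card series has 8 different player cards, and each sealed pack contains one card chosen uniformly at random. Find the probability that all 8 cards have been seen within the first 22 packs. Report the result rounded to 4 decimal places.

0.6243

Let A_i be the event that card i is missing after 22 packs. By inclusion–exclusion on the A_i,
P(all seen) = Σ_{j=0}^{8} (-1)^j C(8,j)((8-j)/8)^22
= 1.00000 - 0.42390 + 0.04995 - 0.00181 + 0.00002 - 0.00000 + 0.00000 - 0.00000 + 0.00000
= 0.62425.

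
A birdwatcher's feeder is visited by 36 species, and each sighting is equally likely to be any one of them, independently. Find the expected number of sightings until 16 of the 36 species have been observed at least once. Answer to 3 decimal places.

20.766

Going from k to k+1 distinct takes a geometric number of sightings with mean 36/(36-k).
Sum over k = 0,...,15: E = 36/36 + 36/35 + 36/34 + ... + 36/22 + 36/21 = 20.7655.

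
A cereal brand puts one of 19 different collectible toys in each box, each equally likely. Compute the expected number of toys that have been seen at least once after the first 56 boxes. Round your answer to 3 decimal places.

18.080

For each toy, P(seen in 56 boxes) = 1 - (18/19)^56 = 0.9516.
By linearity of expectation, E[distinct seen] = 19·(1 - (18/19)^56) = 18.0799.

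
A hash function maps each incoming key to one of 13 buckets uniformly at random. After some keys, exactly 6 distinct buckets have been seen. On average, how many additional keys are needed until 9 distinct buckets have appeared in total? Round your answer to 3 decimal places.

From k distinct to k+1 distinct takes on average 13/(13-k) keys.
Sum over k = 6,...,8: E = 13/7 + 13/6 + 13/5 = 6.6238.

6.624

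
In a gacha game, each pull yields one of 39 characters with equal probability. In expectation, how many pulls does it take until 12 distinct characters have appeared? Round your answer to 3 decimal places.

14.121

Going from k to k+1 distinct takes a geometric number of pulls with mean 39/(39-k).
Sum over k = 0,...,11: E = 39/39 + 39/38 + 39/37 + ... + 39/29 + 39/28 = 14.1214.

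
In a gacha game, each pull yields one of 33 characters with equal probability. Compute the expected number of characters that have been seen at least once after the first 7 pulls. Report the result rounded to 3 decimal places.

For each character, P(seen in 7 pulls) = 1 - (32/33)^7 = 0.1938.
By linearity of expectation, E[distinct seen] = 33·(1 - (32/33)^7) = 6.3948.

6.395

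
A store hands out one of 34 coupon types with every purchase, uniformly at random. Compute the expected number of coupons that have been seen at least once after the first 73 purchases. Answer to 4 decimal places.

For each coupon, P(seen in 73 purchases) = 1 - (33/34)^73 = 0.88688.
By linearity of expectation, E[distinct seen] = 34·(1 - (33/34)^73) = 30.15377.

30.1538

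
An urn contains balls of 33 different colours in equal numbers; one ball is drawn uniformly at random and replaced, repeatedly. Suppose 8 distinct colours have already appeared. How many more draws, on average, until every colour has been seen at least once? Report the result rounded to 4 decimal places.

The wait to go from k to k+1 distinct colours is geometric with mean 33/(33-k).
Sum over k = 8,...,32: E = 33/25 + 33/24 + 33/23 + ... + 33/2 + 33/1 = 125.92662.

125.9266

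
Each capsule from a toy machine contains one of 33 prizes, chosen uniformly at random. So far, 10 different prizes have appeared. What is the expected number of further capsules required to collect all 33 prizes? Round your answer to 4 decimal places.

123.2316

From k distinct to k+1 distinct takes on average 33/(33-k) capsules.
Sum over k = 10,...,32: E = 33/23 + 33/22 + 33/21 + ... + 33/2 + 33/1 = 123.23162.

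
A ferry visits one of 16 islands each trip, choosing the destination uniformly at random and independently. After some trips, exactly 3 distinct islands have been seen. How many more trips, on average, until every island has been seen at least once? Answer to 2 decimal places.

50.88

From k distinct to k+1 distinct takes on average 16/(16-k) trips.
Sum over k = 3,...,15: E = 16/13 + 16/12 + 16/11 + ... + 16/2 + 16/1 = 50.882.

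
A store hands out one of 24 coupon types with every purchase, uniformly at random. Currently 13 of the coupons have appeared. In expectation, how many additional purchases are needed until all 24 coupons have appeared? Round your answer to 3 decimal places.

With k distinct coupons already seen, the next new one takes an expected 24/(24-k) purchases.
Sum over k = 13,...,23: E = 24/11 + 24/10 + 24/9 + ... + 24/2 + 24/1 = 72.4771.

72.477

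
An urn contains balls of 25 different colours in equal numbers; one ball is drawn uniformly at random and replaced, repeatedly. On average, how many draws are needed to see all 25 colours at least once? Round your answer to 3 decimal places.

After k distinct colours have appeared, the next draw gives a new one with probability (25-k)/25, so the expected wait for the (k+1)-th is 25/(25-k).
E[T] = 25/25 + 25/24 + 25/23 + ... + 25/2 + 25/1 = 25·H_{25}.
H_{25} = 3.8160, so E[T] = 95.3990.

95.399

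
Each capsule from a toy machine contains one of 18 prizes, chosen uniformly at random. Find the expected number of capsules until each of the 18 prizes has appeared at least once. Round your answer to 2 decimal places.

62.91

Split into phases: going from k distinct to k+1 distinct takes on average 18/(18-k) capsules.
E[T] = 18/18 + 18/17 + 18/16 + ... + 18/2 + 18/1 = 18·H_{18}.
H_{18} = 3.495, so E[T] = 62.912.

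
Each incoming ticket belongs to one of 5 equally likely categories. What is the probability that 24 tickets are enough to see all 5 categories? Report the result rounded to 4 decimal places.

By inclusion–exclusion over which categories are missing,
P(all seen) = Σ_{j=0}^{5} (-1)^j C(5,j)((5-j)/5)^24
= 1.00000 - 0.02361 + 0.00005 - 0.00000 + 0.00000 - 0.00000
= 0.97644.

0.9764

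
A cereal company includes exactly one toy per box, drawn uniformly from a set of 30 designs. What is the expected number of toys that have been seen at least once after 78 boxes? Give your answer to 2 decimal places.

27.87

For each toy, P(seen in 78 boxes) = 1 - (29/30)^78 = 0.929.
By linearity of expectation, E[distinct seen] = 30·(1 - (29/30)^78) = 27.868.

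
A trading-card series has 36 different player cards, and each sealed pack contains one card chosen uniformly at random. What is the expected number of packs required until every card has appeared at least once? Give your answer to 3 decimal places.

After k distinct cards have appeared, the next pack gives a new one with probability (36-k)/36, so the expected wait for the (k+1)-th is 36/(36-k).
E[T] = 36/36 + 36/35 + 36/34 + ... + 36/2 + 36/1 = 36·H_{36}.
H_{36} = 4.1746, so E[T] = 150.2841.

150.284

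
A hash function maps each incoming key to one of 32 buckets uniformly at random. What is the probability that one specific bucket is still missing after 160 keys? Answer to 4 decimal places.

0.0062

Each key misses the fixed bucket with probability (32-1)/32 = 31/32, independently.
P(still missing after 160) = (31/32)^160 = 0.00622.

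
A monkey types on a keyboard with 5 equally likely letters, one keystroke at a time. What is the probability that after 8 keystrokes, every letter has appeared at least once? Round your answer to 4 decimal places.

0.3226

Let A_i be the event that letter i is missing after 8 keystrokes. By inclusion–exclusion on the A_i,
P(all seen) = Σ_{j=0}^{5} (-1)^j C(5,j)((5-j)/5)^8
= 1.00000 - 0.83886 + 0.16796 - 0.00655 + 0.00001 - 0.00000
= 0.32256.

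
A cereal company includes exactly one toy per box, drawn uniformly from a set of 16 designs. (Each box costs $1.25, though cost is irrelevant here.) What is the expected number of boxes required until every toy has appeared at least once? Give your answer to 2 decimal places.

54.09

Split into phases: going from k distinct to k+1 distinct takes on average 16/(16-k) boxes.
E[T] = 16/16 + 16/15 + 16/14 + ... + 16/2 + 16/1 = 16·H_{16}.
H_{16} = 3.381, so E[T] = 54.092.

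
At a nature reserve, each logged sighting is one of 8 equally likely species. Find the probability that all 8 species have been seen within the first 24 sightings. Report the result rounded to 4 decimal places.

0.7028

Let A_i be the event that species i is missing after 24 sightings. By inclusion–exclusion on the A_i,
P(all seen) = Σ_{j=0}^{8} (-1)^j C(8,j)((8-j)/8)^24
= 1.00000 - 0.32455 + 0.02809 - 0.00071 + 0.00000 - 0.00000 + 0.00000 - 0.00000 + 0.00000
= 0.70284.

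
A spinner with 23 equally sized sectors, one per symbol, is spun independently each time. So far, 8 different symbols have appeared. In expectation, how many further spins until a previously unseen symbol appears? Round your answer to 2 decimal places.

Each spin yields a new symbol with probability (23-8)/23 = 15/23, so the wait is geometric with mean 23/15.
E = 23/15 = 1.533.

1.53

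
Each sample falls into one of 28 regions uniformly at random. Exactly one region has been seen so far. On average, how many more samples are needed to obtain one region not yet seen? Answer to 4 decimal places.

Each sample yields a new region with probability (28-1)/28 = 27/28, so the wait is geometric with mean 28/27.
E = 28/27 = 1.03704.

1.0370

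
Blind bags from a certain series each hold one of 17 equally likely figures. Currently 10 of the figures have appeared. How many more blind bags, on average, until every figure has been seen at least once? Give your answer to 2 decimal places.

44.08

The wait to go from k to k+1 distinct figures is geometric with mean 17/(17-k).
Sum over k = 10,...,16: E = 17/7 + 17/6 + 17/5 + ... + 17/2 + 17/1 = 44.079.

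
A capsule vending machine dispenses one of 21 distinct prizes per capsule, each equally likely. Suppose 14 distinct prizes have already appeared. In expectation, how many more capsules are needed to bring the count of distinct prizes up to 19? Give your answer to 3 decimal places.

With k distinct prizes already seen, the next new one takes an expected 21/(21-k) capsules.
Sum over k = 14,...,18: E = 21/7 + 21/6 + 21/5 + 21/4 + 21/3 = 22.9500.

22.950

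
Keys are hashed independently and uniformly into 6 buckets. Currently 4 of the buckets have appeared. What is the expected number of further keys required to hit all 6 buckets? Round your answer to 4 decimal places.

9.0000

The wait to go from k to k+1 distinct buckets is geometric with mean 6/(6-k).
Sum over k = 4,...,5: E = 6/2 + 6/1 = 9.00000.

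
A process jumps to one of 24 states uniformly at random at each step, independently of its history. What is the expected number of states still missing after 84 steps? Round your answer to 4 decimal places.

0.6724

For each state, P(unseen after 84) = (23/24)^84 = 0.02802.
By linearity of expectation, E[unseen] = 24·(23/24)^84 = 0.67237.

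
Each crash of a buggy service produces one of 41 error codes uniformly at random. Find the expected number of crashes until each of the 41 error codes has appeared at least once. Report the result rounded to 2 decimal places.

After k distinct error codes have appeared, the next crash gives a new one with probability (41-k)/41, so the expected wait for the (k+1)-th is 41/(41-k).
E[T] = 41/41 + 41/40 + 41/39 + ... + 41/2 + 41/1 = 41·H_{41}.
H_{41} = 4.303, so E[T] = 176.420.

176.42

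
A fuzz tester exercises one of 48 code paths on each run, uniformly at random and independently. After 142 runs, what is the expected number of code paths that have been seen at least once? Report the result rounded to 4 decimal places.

45.5852

For each code path, P(seen in 142 runs) = 1 - (47/48)^142 = 0.94969.
By linearity of expectation, E[distinct seen] = 48·(1 - (47/48)^142) = 45.58520.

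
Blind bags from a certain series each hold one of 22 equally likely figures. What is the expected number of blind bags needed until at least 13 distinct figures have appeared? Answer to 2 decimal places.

18.96

Going from k to k+1 distinct takes a geometric number of blind bags with mean 22/(22-k).
Sum over k = 0,...,12: E = 22/22 + 22/21 + 22/20 + ... + 22/11 + 22/10 = 18.961.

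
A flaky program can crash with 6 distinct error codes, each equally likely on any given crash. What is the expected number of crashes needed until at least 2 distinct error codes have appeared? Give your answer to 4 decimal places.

With k distinct error codes already seen, the next new one arrives after an expected 6/(6-k) crashes.
Sum over k = 0,...,1: E = 6/6 + 6/5 = 2.20000.

2.2000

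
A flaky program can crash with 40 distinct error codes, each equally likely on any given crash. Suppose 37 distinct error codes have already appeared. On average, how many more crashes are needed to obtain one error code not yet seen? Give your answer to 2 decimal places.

The number of crashes until the next new error code is geometric with success probability 3/40, so its mean is 40/3.
E = 40/3 = 13.333.

13.33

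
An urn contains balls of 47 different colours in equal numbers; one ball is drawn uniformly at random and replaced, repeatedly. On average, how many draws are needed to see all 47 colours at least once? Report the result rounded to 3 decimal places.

Split into phases: going from k distinct to k+1 distinct takes on average 47/(47-k) draws.
E[T] = 47/47 + 47/46 + 47/45 + ... + 47/2 + 47/1 = 47·H_{47}.
H_{47} = 4.4380, so E[T] = 208.5843.

208.584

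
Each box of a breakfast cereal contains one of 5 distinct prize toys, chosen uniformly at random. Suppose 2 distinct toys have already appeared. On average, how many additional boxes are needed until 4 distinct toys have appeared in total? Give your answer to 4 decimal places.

4.1667

From k distinct to k+1 distinct takes on average 5/(5-k) boxes.
Sum over k = 2,...,3: E = 5/3 + 5/2 = 4.16667.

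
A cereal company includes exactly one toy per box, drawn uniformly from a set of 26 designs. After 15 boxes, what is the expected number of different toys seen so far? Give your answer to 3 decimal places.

11.563

For each toy, P(seen in 15 boxes) = 1 - (25/26)^15 = 0.4447.
By linearity of expectation, E[distinct seen] = 26·(1 - (25/26)^15) = 11.5631.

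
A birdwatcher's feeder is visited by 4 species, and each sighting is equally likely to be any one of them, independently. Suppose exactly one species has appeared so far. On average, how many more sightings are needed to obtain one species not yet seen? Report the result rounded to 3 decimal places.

1.333

Each sighting yields a new species with probability (4-1)/4 = 3/4, so the wait is geometric with mean 4/3.
E = 4/3 = 1.3333.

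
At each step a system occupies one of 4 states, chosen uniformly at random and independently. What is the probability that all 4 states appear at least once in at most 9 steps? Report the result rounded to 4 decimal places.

By inclusion–exclusion over which states are missing,
P(all seen) = Σ_{j=0}^{4} (-1)^j C(4,j)((4-j)/4)^9
= 1.00000 - 0.30034 + 0.01172 - 0.00002 + 0.00000
= 0.71136.

0.7114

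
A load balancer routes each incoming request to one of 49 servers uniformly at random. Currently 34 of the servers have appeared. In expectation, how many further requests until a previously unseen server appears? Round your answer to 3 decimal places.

3.267

The number of requests until the next new server is geometric with success probability 15/49, so its mean is 49/15.
E = 49/15 = 3.2667.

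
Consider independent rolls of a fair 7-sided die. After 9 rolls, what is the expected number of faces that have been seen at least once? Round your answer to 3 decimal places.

5.252

For each face, P(seen in 9 rolls) = 1 - (6/7)^9 = 0.7503.
By linearity of expectation, E[distinct seen] = 7·(1 - (6/7)^9) = 5.2519.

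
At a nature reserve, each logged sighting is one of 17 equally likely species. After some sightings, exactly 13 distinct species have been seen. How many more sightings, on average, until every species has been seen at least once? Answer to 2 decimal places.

35.42

From k distinct to k+1 distinct takes on average 17/(17-k) sightings.
Sum over k = 13,...,16: E = 17/4 + 17/3 + 17/2 + 17/1 = 35.417.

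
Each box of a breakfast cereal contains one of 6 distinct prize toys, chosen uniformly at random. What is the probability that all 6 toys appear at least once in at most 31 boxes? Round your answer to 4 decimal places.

By inclusion–exclusion over which toys are missing,
P(all seen) = Σ_{j=0}^{6} (-1)^j C(6,j)((6-j)/6)^31
= 1.00000 - 0.02106 + 0.00005 - 0.00000 + 0.00000 - 0.00000 + 0.00000
= 0.97899.

0.9790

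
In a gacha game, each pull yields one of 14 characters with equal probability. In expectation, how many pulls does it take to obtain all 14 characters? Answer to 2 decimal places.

After k distinct characters have appeared, the next pull gives a new one with probability (14-k)/14, so the expected wait for the (k+1)-th is 14/(14-k).
E[T] = 14/14 + 14/13 + 14/12 + ... + 14/2 + 14/1 = 14·H_{14}.
H_{14} = 3.252, so E[T] = 45.522.

45.52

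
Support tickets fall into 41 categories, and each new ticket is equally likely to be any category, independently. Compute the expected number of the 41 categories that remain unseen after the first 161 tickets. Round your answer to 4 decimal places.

0.7696

For each category, P(unseen after 161) = (40/41)^161 = 0.01877.
By linearity of expectation, E[unseen] = 41·(40/41)^161 = 0.76956.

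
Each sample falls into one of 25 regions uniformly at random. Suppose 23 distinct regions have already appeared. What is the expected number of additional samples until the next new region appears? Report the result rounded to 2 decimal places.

12.50

Each sample yields a new region with probability (25-23)/25 = 2/25, so the wait is geometric with mean 25/2.
E = 25/2 = 12.500.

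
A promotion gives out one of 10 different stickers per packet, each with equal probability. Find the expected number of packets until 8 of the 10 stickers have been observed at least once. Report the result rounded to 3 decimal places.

With k distinct stickers already seen, the next new one arrives after an expected 10/(10-k) packets.
Sum over k = 0,...,7: E = 10/10 + 10/9 + 10/8 + ... + 10/4 + 10/3 = 14.2897.

14.290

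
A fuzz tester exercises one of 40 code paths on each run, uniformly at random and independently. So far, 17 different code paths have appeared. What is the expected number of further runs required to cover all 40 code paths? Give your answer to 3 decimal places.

149.372

From k distinct to k+1 distinct takes on average 40/(40-k) runs.
Sum over k = 17,...,39: E = 40/23 + 40/22 + 40/21 + ... + 40/2 + 40/1 = 149.3717.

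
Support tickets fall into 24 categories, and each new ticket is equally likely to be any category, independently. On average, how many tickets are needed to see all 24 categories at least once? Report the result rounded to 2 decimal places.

The wait to go from k to k+1 distinct categories is geometric with mean 24/(24-k).
E[T] = 24/24 + 24/23 + 24/22 + ... + 24/2 + 24/1 = 24·H_{24}.
H_{24} = 3.776, so E[T] = 90.623.

90.62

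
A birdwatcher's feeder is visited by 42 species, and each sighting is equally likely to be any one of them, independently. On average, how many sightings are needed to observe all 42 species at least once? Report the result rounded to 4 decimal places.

181.7232

The wait to go from k to k+1 distinct species is geometric with mean 42/(42-k).
E[T] = 42/42 + 42/41 + 42/40 + ... + 42/2 + 42/1 = 42·H_{42}.
H_{42} = 4.32674, so E[T] = 181.72320.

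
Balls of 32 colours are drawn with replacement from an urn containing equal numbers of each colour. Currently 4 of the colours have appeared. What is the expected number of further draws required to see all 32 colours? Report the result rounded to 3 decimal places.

125.669

With k distinct colours already seen, the next new one takes an expected 32/(32-k) draws.
Sum over k = 4,...,31: E = 32/28 + 32/27 + 32/26 + ... + 32/2 + 32/1 = 125.6695.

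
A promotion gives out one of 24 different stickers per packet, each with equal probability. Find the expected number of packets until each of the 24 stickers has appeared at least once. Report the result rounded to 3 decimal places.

90.623

The wait to go from k to k+1 distinct stickers is geometric with mean 24/(24-k).
E[T] = 24/24 + 24/23 + 24/22 + ... + 24/2 + 24/1 = 24·H_{24}.
H_{24} = 3.7760, so E[T] = 90.6230.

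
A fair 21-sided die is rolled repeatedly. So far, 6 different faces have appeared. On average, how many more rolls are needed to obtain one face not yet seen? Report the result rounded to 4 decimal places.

1.4000

Each roll yields a new face with probability (21-6)/21 = 15/21, so the wait is geometric with mean 21/15.
E = 21/15 = 1.40000.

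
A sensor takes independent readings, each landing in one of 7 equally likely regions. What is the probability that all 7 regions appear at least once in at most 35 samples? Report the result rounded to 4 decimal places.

0.9684

Let A_i be the event that region i is missing after 35 samples. By inclusion–exclusion on the A_i,
P(all seen) = Σ_{j=0}^{7} (-1)^j C(7,j)((7-j)/7)^35
= 1.00000 - 0.03177 + 0.00016 - 0.00000 + 0.00000 - 0.00000 + 0.00000 - 0.00000
= 0.96840.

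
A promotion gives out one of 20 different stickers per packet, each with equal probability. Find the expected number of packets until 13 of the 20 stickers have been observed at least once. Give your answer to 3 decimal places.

20.098

With k distinct stickers already seen, the next new one arrives after an expected 20/(20-k) packets.
Sum over k = 0,...,12: E = 20/20 + 20/19 + 20/18 + ... + 20/9 + 20/8 = 20.0977.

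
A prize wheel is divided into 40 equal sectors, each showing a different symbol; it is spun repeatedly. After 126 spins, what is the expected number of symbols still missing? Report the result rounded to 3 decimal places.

For each symbol, P(unseen after 126) = (39/40)^126 = 0.0412.
By linearity of expectation, E[unseen] = 40·(39/40)^126 = 1.6468.

1.647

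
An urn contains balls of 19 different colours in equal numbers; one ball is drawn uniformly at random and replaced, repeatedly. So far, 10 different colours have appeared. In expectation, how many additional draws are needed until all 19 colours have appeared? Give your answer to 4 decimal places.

53.7504

The wait to go from k to k+1 distinct colours is geometric with mean 19/(19-k).
Sum over k = 10,...,18: E = 19/9 + 19/8 + 19/7 + ... + 19/2 + 19/1 = 53.75040.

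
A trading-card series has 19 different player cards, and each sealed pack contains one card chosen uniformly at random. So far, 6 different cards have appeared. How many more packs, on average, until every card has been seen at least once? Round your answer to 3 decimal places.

With k distinct cards already seen, the next new one takes an expected 19/(19-k) packs.
Sum over k = 6,...,18: E = 19/13 + 19/12 + 19/11 + ... + 19/2 + 19/1 = 60.4225.

60.423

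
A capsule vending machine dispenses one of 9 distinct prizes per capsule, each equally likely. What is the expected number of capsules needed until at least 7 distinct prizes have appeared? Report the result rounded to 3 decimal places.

11.961

Going from k to k+1 distinct takes a geometric number of capsules with mean 9/(9-k).
Sum over k = 0,...,6: E = 9/9 + 9/8 + 9/7 + ... + 9/4 + 9/3 = 11.9607.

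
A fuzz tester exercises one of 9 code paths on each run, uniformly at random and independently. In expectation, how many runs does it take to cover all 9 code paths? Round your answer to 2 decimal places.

Split into phases: going from k distinct to k+1 distinct takes on average 9/(9-k) runs.
E[T] = 9/9 + 9/8 + 9/7 + ... + 9/2 + 9/1 = 9·H_{9}.
H_{9} = 2.829, so E[T] = 25.461.

25.46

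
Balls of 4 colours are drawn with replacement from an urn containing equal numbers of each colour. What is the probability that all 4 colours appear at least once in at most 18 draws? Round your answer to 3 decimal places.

0.977

By inclusion–exclusion over which colours are missing,
P(all seen) = Σ_{j=0}^{4} (-1)^j C(4,j)((4-j)/4)^18
= 1.0000 - 0.0226 + 0.0000 - 0.0000 + 0.0000
= 0.9775.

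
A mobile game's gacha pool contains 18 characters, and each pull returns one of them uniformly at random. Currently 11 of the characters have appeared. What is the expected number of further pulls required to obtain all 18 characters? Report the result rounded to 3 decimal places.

46.671

From k distinct to k+1 distinct takes on average 18/(18-k) pulls.
Sum over k = 11,...,17: E = 18/7 + 18/6 + 18/5 + ... + 18/2 + 18/1 = 46.6714.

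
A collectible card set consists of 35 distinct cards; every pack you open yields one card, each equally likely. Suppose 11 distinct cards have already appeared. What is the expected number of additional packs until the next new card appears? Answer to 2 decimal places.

Each pack yields a new card with probability (35-11)/35 = 24/35, so the wait is geometric with mean 35/24.
E = 35/24 = 1.458.

1.46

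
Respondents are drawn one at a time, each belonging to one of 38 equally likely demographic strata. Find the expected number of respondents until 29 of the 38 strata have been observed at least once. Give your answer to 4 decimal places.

53.1595

With k distinct strata already seen, the next new one arrives after an expected 38/(38-k) respondents.
Sum over k = 0,...,28: E = 38/38 + 38/37 + 38/36 + ... + 38/11 + 38/10 = 53.15948.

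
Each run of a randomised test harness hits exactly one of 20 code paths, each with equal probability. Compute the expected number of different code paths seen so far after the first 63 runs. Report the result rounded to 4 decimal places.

For each code path, P(seen in 63 runs) = 1 - (19/20)^63 = 0.96050.
By linearity of expectation, E[distinct seen] = 20·(1 - (19/20)^63) = 19.21002.

19.2100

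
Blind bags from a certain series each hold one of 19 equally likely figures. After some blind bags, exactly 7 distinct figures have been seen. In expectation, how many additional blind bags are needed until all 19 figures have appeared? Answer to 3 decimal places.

With k distinct figures already seen, the next new one takes an expected 19/(19-k) blind bags.
Sum over k = 7,...,18: E = 19/12 + 19/11 + 19/10 + ... + 19/2 + 19/1 = 58.9610.

58.961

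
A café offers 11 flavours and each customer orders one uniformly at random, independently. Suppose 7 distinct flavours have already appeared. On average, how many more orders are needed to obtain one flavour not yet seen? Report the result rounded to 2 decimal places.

Each order yields a new flavour with probability (11-7)/11 = 4/11, so the wait is geometric with mean 11/4.
E = 11/4 = 2.750.

2.75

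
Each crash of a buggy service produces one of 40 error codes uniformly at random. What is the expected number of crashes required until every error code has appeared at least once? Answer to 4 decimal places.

171.1417

After k distinct error codes have appeared, the next crash gives a new one with probability (40-k)/40, so the expected wait for the (k+1)-th is 40/(40-k).
E[T] = 40/40 + 40/39 + 40/38 + ... + 40/2 + 40/1 = 40·H_{40}.
H_{40} = 4.27854, so E[T] = 171.14172.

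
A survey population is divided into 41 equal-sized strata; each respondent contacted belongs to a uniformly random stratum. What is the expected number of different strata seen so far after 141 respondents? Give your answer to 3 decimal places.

39.739

For each stratum, P(seen in 141 respondents) = 1 - (40/41)^141 = 0.9692.
By linearity of expectation, E[distinct seen] = 41·(1 - (40/41)^141) = 39.7390.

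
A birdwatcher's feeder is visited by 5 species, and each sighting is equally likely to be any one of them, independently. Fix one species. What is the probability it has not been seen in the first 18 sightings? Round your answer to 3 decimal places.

0.018

Each sighting misses the fixed species with probability (5-1)/5 = 4/5, independently.
P(still missing after 18) = (4/5)^18 = 0.0180.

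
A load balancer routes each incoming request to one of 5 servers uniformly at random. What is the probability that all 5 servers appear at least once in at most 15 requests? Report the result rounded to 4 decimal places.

0.8288

Let A_i be the event that server i is missing after 15 requests. By inclusion–exclusion on the A_i,
P(all seen) = Σ_{j=0}^{5} (-1)^j C(5,j)((5-j)/5)^15
= 1.00000 - 0.17592 + 0.00470 - 0.00001 + 0.00000 - 0.00000
= 0.82877.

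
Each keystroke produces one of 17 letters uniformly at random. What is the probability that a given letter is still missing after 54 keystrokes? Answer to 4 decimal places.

0.0379

On each keystroke the fixed letter fails to appear with probability 16/17.
P(still missing after 54) = (16/17)^54 = 0.03786.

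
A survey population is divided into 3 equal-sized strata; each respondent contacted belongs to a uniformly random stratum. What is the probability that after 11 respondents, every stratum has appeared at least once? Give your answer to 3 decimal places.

Let A_i be the event that stratum i is missing after 11 respondents. By inclusion–exclusion on the A_i,
P(all seen) = Σ_{j=0}^{3} (-1)^j C(3,j)((3-j)/3)^11
= 1.0000 - 0.0347 + 0.0000 - 0.0000
= 0.9653.

0.965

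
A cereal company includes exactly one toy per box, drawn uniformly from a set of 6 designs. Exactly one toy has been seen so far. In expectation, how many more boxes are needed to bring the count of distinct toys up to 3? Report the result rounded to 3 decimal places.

With k distinct toys already seen, the next new one takes an expected 6/(6-k) boxes.
Sum over k = 1,...,2: E = 6/5 + 6/4 = 2.7000.

2.700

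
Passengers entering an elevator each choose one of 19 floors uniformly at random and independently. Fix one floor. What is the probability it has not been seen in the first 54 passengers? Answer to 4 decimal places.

0.0540

On each passenger the fixed floor fails to appear with probability 18/19.
P(still missing after 54) = (18/19)^54 = 0.05395.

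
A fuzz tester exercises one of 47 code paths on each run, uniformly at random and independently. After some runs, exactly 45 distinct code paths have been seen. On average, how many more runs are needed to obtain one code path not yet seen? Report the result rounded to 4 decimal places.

Each run yields a new code path with probability (47-45)/47 = 2/47, so the wait is geometric with mean 47/2.
E = 47/2 = 23.50000.

23.5000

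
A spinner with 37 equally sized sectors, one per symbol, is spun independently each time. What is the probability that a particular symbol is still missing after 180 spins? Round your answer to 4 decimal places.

Each spin misses the fixed symbol with probability (37-1)/37 = 36/37, independently.
P(still missing after 180) = (36/37)^180 = 0.00721.

0.0072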